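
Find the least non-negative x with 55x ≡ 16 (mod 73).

The inverse of 55 mod 73 is 4 (since 55·4 = 220 ≡ 1).
Multiplying both sides by 4: x ≡ 4·16 = 64 ≡ 64 (mod 73).

64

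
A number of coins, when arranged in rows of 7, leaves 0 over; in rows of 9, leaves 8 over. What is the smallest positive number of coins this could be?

x ≡ 0 (mod 7) gives x ∈ {0, 7, 14, 21, 28, 35}.
The first of these with x mod 9 = 8 is 35.

35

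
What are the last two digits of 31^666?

81

Successive squares of 31 mod 100: 31^1≡31, 31^2≡61, 31^4≡21, 31^8≡41, 31^16≡81, 31^32≡61, 31^64≡21, 31^128≡41, 31^256≡81, 31^512≡61.
666 = 2 + 8 + 16 + 128 + 512, so 31^666 ≡ 61·41·81·41·61 ≡ 81 (mod 100).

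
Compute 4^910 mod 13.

9

By repeated squaring mod 13: 4^1≡4, 4^2≡3, 4^4≡9, 4^8≡3, 4^16≡9, 4^32≡3, 4^64≡9, 4^128≡3, 4^256≡9, 4^512≡3.
Since 910 = 2 + 4 + 8 + 128 + 256 + 512 in binary, 4^910 ≡ 3·9·3·3·9·3 ≡ 9 (mod 13).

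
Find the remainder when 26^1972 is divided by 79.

31

By repeated squaring mod 79: 26^1≡26, 26^2≡44, 26^4≡40, 26^8≡20, 26^16≡5, 26^32≡25, 26^64≡72, 26^128≡49, 26^256≡31, 26^512≡13, 26^1024≡11.
1972 = 4 + 16 + 32 + 128 + 256 + 512 + 1024, so 26^1972 ≡ 40·5·25·49·31·13·11 ≡ 31 (mod 79).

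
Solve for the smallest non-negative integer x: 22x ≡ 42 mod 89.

The inverse of 22 mod 89 is 85 (since 22·85 = 1870 ≡ 1).
So x ≡ 85·42 = 3570 ≡ 10 (mod 89).

10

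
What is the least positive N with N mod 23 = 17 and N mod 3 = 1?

40

Since 3·8 ≡ 1 (mod 23), take x = 1 + 3·((17−1)·8 mod 23) = 1 + 3·13 = 40.
Check: 40 mod 23 = 17, 40 mod 3 = 1.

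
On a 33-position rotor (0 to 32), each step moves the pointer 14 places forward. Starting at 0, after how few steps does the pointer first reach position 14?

14⁻¹ ≡ 26 (mod 33) because 14·26 = 364 = 11·33 + 1.
Multiplying both sides by 26: x ≡ 26·14 = 364 ≡ 1 (mod 33).
Check: 14·1 = 14 = 0·33 + 14.

1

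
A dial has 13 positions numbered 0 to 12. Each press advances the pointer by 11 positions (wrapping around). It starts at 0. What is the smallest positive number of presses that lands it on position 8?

The inverse of 11 mod 13 is 6 (since 11·6 = 66 ≡ 1).
So x ≡ 6·8 = 48 ≡ 9 (mod 13).

9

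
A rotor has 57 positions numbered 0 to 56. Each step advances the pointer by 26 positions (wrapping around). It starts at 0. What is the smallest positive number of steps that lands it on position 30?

The inverse of 26 mod 57 is 11 (since 26·11 = 286 ≡ 1).
So x ≡ 11·30 = 330 ≡ 45 (mod 57).
Check: 26·45 = 1170 = 20·57 + 30.

45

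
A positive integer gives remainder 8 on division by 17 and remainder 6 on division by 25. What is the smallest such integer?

331

x ≡ 8 (mod 17) gives x ∈ {8, 25, 42, 59, 76, 93, 110, 127, …}.
The first of these with x mod 25 = 6 is 331.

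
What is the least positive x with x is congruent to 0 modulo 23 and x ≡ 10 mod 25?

460

x ≡ 0 (mod 23) gives x ∈ {0, 23, 46, 69, 92, 115, 138, 161, …}.
The first of these with x mod 25 = 10 is 460.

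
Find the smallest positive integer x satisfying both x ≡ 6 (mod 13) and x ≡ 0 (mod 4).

32

x ≡ 0 (mod 4) gives x ∈ {0, 4, 8, 12, 16, 20, 24, 28, …}.
The first of these with x mod 13 = 6 is 32.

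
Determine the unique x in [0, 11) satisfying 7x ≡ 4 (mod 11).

7⁻¹ ≡ 8 (mod 11) because 7·8 = 56 = 5·11 + 1.
Multiplying both sides by 8: x ≡ 8·4 = 32 ≡ 10 (mod 11).

10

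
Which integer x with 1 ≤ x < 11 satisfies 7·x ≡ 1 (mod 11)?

8

11 = 1·7 + 4
7 = 1·4 + 3
4 = 1·3 + 1
3 = 3·1 + 0
Back-substituting gives 7·8 ≡ 1 (mod 11).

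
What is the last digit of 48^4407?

The units digit of 48^n cycles with period 4: 8, 4, 2, 6, …
4407 mod 4 = 3, so the last digit matches 8^3 = 2.

2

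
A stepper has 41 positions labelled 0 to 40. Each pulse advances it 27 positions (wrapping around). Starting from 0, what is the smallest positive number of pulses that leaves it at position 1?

27·38 = 1026 = 25·41 + 1, so 27⁻¹ ≡ 38 (mod 41).

38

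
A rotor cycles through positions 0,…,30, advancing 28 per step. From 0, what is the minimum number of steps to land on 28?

28⁻¹ ≡ 10 (mod 31) because 28·10 = 280 = 9·31 + 1.
Multiplying both sides by 10: x ≡ 10·28 = 280 ≡ 1 (mod 31).

1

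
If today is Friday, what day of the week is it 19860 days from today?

Saturday

19860 = 2837·7 + 1, so 19860 mod 7 = 1.
Friday + 1 day → Saturday.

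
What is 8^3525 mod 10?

8

Powers of 8 mod 10 repeat with period 4: 8, 4, 2, 6.
3525 mod 4 = 1, so the last digit matches 8^1 = 8.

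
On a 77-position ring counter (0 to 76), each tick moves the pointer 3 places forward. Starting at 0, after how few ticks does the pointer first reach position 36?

3⁻¹ ≡ 26 (mod 77) because 3·26 = 78 = 1·77 + 1.
Multiplying both sides by 26: x ≡ 26·36 = 936 ≡ 12 (mod 77).
Check: 3·12 = 36 = 0·77 + 36.

12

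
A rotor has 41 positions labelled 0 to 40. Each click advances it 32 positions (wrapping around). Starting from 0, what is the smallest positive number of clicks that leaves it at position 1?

9

32·9 = 288 = 7·41 + 1, so 32⁻¹ ≡ 9 (mod 41).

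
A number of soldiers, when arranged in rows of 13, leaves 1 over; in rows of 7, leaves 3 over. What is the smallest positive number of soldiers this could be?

66

Since 7·2 ≡ 1 (mod 13), take x = 3 + 7·((1−3)·2 mod 13) = 3 + 7·9 = 66.
Check: 66 mod 13 = 1, 66 mod 7 = 3.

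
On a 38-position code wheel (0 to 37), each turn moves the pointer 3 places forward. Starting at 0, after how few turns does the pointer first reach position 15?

5

3⁻¹ ≡ 13 (mod 38) because 3·13 = 39 = 1·38 + 1.
So x ≡ 13·15 = 195 ≡ 5 (mod 38).
Check: 3·5 = 15 = 0·38 + 15.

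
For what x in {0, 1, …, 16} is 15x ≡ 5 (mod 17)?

6

15⁻¹ ≡ 8 (mod 17) because 15·8 = 120 = 7·17 + 1.
Multiplying both sides by 8: x ≡ 8·5 = 40 ≡ 6 (mod 17).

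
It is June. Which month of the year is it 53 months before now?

January

Dividing 53 by 12 gives quotient 4 and remainder 5.
June − 5 months → January.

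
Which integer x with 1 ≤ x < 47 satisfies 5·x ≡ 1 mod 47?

5·19 = 95 = 2·47 + 1, so 5⁻¹ ≡ 19 (mod 47).

19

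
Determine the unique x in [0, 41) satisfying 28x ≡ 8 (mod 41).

28⁻¹ ≡ 22 (mod 41) because 28·22 = 616 = 15·41 + 1.
Multiplying both sides by 22: x ≡ 22·8 = 176 ≡ 12 (mod 41).
Check: 28·12 = 336 = 8·41 + 8.

12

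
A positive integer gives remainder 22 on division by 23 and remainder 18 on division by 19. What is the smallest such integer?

436

Since 19·17 ≡ 1 (mod 23), take x = 18 + 19·((22−18)·17 mod 23) = 18 + 19·22 = 436.
Check: 436 mod 23 = 22, 436 mod 19 = 18.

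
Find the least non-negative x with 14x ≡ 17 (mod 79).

52

14⁻¹ ≡ 17 (mod 79) because 14·17 = 238 = 3·79 + 1.
So x ≡ 17·17 = 289 ≡ 52 (mod 79).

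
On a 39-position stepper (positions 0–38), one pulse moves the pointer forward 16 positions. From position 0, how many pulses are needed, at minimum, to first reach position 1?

16·22 = 352 = 9·39 + 1, so 16⁻¹ ≡ 22 (mod 39).

22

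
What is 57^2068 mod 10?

1

Powers of 7 mod 10 repeat with period 4: 7, 9, 3, 1.
2068 leaves remainder 0 on division by 4, so 57^2068 ends in 1.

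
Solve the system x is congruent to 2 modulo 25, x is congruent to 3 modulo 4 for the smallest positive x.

27

Since 4·19 ≡ 1 (mod 25), take x = 3 + 4·((2−3)·19 mod 25) = 3 + 4·6 = 27.
Check: 27 mod 25 = 2, 27 mod 4 = 3.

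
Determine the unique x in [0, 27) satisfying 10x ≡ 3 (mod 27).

3

10⁻¹ ≡ 19 (mod 27) because 10·19 = 190 = 7·27 + 1.
So x ≡ 19·3 = 57 ≡ 3 (mod 27).
Check: 10·3 = 30 = 1·27 + 3.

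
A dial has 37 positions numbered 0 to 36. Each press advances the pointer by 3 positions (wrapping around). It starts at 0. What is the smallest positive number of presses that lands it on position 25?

The inverse of 3 mod 37 is 25 (since 3·25 = 75 ≡ 1).
So x ≡ 25·25 = 625 ≡ 33 (mod 37).
Check: 3·33 = 99 = 2·37 + 25.

33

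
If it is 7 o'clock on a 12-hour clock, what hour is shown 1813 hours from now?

1813 = 151·12 + 1, so 1813 mod 12 = 1.
7 + 1 → 8 on a 12-hour dial.

8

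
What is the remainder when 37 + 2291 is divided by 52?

2291 = 44·52 + 3, so 2291 mod 52 = 3.
(37 + 3) mod 52 = 40.

40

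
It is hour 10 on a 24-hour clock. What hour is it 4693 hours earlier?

Dividing 4693 by 24 gives quotient 195 and remainder 13.
(10 − 13) mod 24 = 21.

21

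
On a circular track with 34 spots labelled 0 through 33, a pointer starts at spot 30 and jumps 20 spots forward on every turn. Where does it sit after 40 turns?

14

40·20 = 800.
Dividing 800 by 34 gives quotient 23 and remainder 18.
(30 + 18) mod 34 = 14.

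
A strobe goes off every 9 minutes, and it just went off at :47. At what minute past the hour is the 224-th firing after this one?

224·9 = 2016.
2016 = 33·60 + 36, so 2016 mod 60 = 36.
(47 + 36) mod 60 = 23.

23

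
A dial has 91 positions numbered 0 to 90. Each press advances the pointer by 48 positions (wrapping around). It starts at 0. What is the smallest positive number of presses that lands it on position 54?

58

The inverse of 48 mod 91 is 55 (since 48·55 = 2640 ≡ 1).
Multiplying both sides by 55: x ≡ 55·54 = 2970 ≡ 58 (mod 91).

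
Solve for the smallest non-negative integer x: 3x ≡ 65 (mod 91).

52

The inverse of 3 mod 91 is 61 (since 3·61 = 183 ≡ 1).
Multiplying both sides by 61: x ≡ 61·65 = 3965 ≡ 52 (mod 91).
Check: 3·52 = 156 = 1·91 + 65.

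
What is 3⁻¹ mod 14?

5

3·5 = 15 = 1·14 + 1, so 3⁻¹ ≡ 5 (mod 14).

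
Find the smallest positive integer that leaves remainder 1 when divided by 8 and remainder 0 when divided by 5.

25

x ≡ 0 (mod 5) gives x ∈ {0, 5, 10, 15, 20, 25}.
The first of these with x mod 8 = 1 is 25.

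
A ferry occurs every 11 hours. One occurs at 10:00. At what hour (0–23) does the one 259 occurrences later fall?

3

259·11 = 2849.
2849 mod 24 = 17 (since 118·24 = 2832).
(10 + 17) mod 24 = 3.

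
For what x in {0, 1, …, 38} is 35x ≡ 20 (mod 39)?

35⁻¹ ≡ 29 (mod 39) because 35·29 = 1015 = 26·39 + 1.
So x ≡ 29·20 = 580 ≡ 34 (mod 39).

34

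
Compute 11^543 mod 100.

31

Square-and-reduce mod 100: 11^1≡11, 11^2≡21, 11^4≡41, 11^8≡81, 11^16≡61, 11^32≡21, 11^64≡41, 11^128≡81, 11^256≡61, 11^512≡21.
543 = 1 + 2 + 4 + 8 + 16 + 512, so 11^543 ≡ 11·21·41·81·61·21 ≡ 31 (mod 100).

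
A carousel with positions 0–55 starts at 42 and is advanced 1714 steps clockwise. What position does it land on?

1714 − 30·56 = 34, so 1714 ≡ 34 (mod 56).
(42 + 34) mod 56 = 20.

20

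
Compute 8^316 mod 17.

16

Successive squares of 8 mod 17: 8^1≡8, 8^2≡13, 8^4≡16, 8^8≡1, 8^16≡1, 8^32≡1, 8^64≡1, 8^128≡1, 8^256≡1.
Since 316 = 4 + 8 + 16 + 32 + 256 in binary, 8^316 ≡ 16·1·1·1·1 ≡ 16 (mod 17).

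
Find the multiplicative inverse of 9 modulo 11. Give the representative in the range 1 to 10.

5

11 = 1·9 + 2
9 = 4·2 + 1
2 = 2·1 + 0
Back-substituting gives 9·5 ≡ 1 (mod 11).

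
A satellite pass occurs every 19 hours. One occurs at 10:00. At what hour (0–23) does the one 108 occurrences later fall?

108·19 = 2052.
2052 = 85·24 + 12, so 2052 mod 24 = 12.
(10 + 12) mod 24 = 22.

22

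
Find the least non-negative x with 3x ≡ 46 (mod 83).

43

The inverse of 3 mod 83 is 28 (since 3·28 = 84 ≡ 1).
Multiplying both sides by 28: x ≡ 28·46 = 1288 ≡ 43 (mod 83).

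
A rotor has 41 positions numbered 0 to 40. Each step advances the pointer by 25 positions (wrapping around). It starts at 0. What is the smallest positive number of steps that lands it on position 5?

33

The inverse of 25 mod 41 is 23 (since 25·23 = 575 ≡ 1).
So x ≡ 23·5 = 115 ≡ 33 (mod 41).
Check: 25·33 = 825 = 20·41 + 5.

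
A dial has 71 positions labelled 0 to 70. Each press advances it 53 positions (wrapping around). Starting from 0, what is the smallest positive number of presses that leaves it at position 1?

53·67 = 3551 = 50·71 + 1, so 53⁻¹ ≡ 67 (mod 71).

67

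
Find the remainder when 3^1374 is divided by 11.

Square-and-reduce mod 11: 3^1≡3, 3^2≡9, 3^4≡4, 3^8≡5, 3^16≡3, 3^32≡9, 3^64≡4, 3^128≡5, 3^256≡3, 3^512≡9, 3^1024≡4.
Since 1374 = 2 + 4 + 8 + 16 + 64 + 256 + 1024 in binary, 3^1374 ≡ 9·4·5·3·4·3·4 ≡ 4 (mod 11).

4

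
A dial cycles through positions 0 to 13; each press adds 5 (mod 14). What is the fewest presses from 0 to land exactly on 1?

3

14 = 2·5 + 4
5 = 1·4 + 1
4 = 4·1 + 0
Back-substituting gives 5·3 ≡ 1 (mod 14).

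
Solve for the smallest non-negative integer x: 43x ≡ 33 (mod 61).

The inverse of 43 mod 61 is 44 (since 43·44 = 1892 ≡ 1).
So x ≡ 44·33 = 1452 ≡ 49 (mod 61).

49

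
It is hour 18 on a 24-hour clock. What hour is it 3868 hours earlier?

14

3868 − 161·24 = 4, so 3868 ≡ 4 (mod 24).
(18 − 4) mod 24 = 14.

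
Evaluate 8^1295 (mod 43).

42

Successive squares of 8 mod 43: 8^1≡8, 8^2≡21, 8^4≡11, 8^8≡35, 8^16≡21, 8^32≡11, 8^64≡35, 8^128≡21, 8^256≡11, 8^512≡35, 8^1024≡21.
1295 = 1 + 2 + 4 + 8 + 256 + 1024, so 8^1295 ≡ 8·21·11·35·11·21 ≡ 42 (mod 43).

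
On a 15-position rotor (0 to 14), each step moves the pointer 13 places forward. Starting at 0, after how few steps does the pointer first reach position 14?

8

The inverse of 13 mod 15 is 7 (since 13·7 = 91 ≡ 1).
So x ≡ 7·14 = 98 ≡ 8 (mod 15).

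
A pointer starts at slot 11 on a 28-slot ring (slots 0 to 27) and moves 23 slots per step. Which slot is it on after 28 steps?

11

28·23 = 644.
644 = 23·28 + 0, so 644 mod 28 = 0.
(11 + 0) mod 28 = 11.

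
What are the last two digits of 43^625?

43

By repeated squaring mod 100: 43^1≡43, 43^2≡49, 43^4≡1, 43^8≡1, 43^16≡1, 43^32≡1, 43^64≡1, 43^128≡1, 43^256≡1, 43^512≡1.
625 = 1 + 16 + 32 + 64 + 512, so 43^625 ≡ 43·1·1·1·1 ≡ 43 (mod 100).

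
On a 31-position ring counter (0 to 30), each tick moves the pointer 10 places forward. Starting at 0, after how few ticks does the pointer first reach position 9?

The inverse of 10 mod 31 is 28 (since 10·28 = 280 ≡ 1).
Multiplying both sides by 28: x ≡ 28·9 = 252 ≡ 4 (mod 31).

4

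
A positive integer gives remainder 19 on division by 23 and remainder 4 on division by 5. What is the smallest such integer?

x ≡ 4 (mod 5) gives x ∈ {4, 9, 14, 19}.
The first of these with x mod 23 = 19 is 19.

19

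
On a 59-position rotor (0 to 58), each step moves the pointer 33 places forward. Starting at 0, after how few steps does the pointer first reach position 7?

The inverse of 33 mod 59 is 34 (since 33·34 = 1122 ≡ 1).
So x ≡ 34·7 = 238 ≡ 2 (mod 59).

2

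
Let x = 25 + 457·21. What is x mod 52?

2

457·21 = 9597.
9597 − 184·52 = 29, so 9597 ≡ 29 (mod 52).
(25 + 29) mod 52 = 2.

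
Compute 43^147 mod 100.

Square-and-reduce mod 100: 43^1≡43, 43^2≡49, 43^4≡1, 43^8≡1, 43^16≡1, 43^32≡1, 43^64≡1, 43^128≡1.
Since 147 = 1 + 2 + 16 + 128 in binary, 43^147 ≡ 43·49·1·1 ≡ 7 (mod 100).

7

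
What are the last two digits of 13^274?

Successive squares of 13 mod 100: 13^1≡13, 13^2≡69, 13^4≡61, 13^8≡21, 13^16≡41, 13^32≡81, 13^64≡61, 13^128≡21, 13^256≡41.
274 = 2 + 16 + 256, so 13^274 ≡ 69·41·41 ≡ 89 (mod 100).

89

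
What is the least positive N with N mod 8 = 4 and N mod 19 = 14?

x ≡ 4 (mod 8) gives x ∈ {4, 12, 20, 28, 36, 44, 52}.
The first of these with x mod 19 = 14 is 52.

52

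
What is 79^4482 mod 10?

1

Powers of 9 mod 10 repeat with period 2: 9, 1.
4482 mod 2 = 0, so the last digit matches 9^2 = 1.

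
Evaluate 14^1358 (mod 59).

Successive squares of 14 mod 59: 14^1≡14, 14^2≡19, 14^4≡7, 14^8≡49, 14^16≡41, 14^32≡29, 14^64≡15, 14^128≡48, 14^256≡3, 14^512≡9, 14^1024≡22.
Since 1358 = 2 + 4 + 8 + 64 + 256 + 1024 in binary, 14^1358 ≡ 19·7·49·15·3·22 ≡ 3 (mod 59).

3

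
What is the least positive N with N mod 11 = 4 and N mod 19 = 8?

x ≡ 4 (mod 11) gives x ∈ {4, 15, 26, 37, 48, 59, 70, 81, …}.
The first of these with x mod 19 = 8 is 103.

103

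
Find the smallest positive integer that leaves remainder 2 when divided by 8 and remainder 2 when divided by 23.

2

x ≡ 2 (mod 8) gives x ∈ {2}.
The first of these with x mod 23 = 2 is 2.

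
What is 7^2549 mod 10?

7

Last digits of 7^n: 7, 9, 3, 1 (period 4).
2549 leaves remainder 1 on division by 4, so 7^2549 ends in 7.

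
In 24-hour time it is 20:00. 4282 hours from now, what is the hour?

4282 = 178·24 + 10, so 4282 mod 24 = 10.
(20 + 10) mod 24 = 6.

6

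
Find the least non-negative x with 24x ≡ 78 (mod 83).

24

24⁻¹ ≡ 45 (mod 83) because 24·45 = 1080 = 13·83 + 1.
Multiplying both sides by 45: x ≡ 45·78 = 3510 ≡ 24 (mod 83).
Check: 24·24 = 576 = 6·83 + 78.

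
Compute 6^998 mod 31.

5

By repeated squaring mod 31: 6^1≡6, 6^2≡5, 6^4≡25, 6^8≡5, 6^16≡25, 6^32≡5, 6^64≡25, 6^128≡5, 6^256≡25, 6^512≡5.
998 = 2 + 4 + 32 + 64 + 128 + 256 + 512, so 6^998 ≡ 5·25·5·25·5·25·5 ≡ 5 (mod 31).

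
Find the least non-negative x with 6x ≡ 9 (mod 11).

The inverse of 6 mod 11 is 2 (since 6·2 = 12 ≡ 1).
So x ≡ 2·9 = 18 ≡ 7 (mod 11).
Check: 6·7 = 42 = 3·11 + 9.

7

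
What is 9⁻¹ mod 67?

15

9·15 = 135 = 2·67 + 1, so 9⁻¹ ≡ 15 (mod 67).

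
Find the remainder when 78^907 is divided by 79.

78

Successive squares of 78 mod 79: 78^1≡78, 78^2≡1, 78^4≡1, 78^8≡1, 78^16≡1, 78^32≡1, 78^64≡1, 78^128≡1, 78^256≡1, 78^512≡1.
Since 907 = 1 + 2 + 8 + 128 + 256 + 512 in binary, 78^907 ≡ 78·1·1·1·1·1 ≡ 78 (mod 79).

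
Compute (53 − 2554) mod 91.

47

2554 − 28·91 = 6, so 2554 ≡ 6 (mod 91).
(53 − 6) mod 91 = 47.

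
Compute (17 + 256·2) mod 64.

17

256·2 = 512.
512 = 8·64 + 0, so 512 mod 64 = 0.
(17 + 0) mod 64 = 17.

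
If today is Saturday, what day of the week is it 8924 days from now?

Dividing 8924 by 7 gives quotient 1274 and remainder 6.
Saturday + 6 days → Friday.

Friday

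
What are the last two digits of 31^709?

Square-and-reduce mod 100: 31^1≡31, 31^2≡61, 31^4≡21, 31^8≡41, 31^16≡81, 31^32≡61, 31^64≡21, 31^128≡41, 31^256≡81, 31^512≡61.
Since 709 = 1 + 4 + 64 + 128 + 512 in binary, 31^709 ≡ 31·21·21·41·61 ≡ 71 (mod 100).

71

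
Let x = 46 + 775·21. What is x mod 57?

775·21 = 16275.
16275 − 285·57 = 30, so 16275 ≡ 30 (mod 57).
(46 + 30) mod 57 = 19.

19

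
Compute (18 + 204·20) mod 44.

204·20 = 4080.
4080 mod 44 = 32 (since 92·44 = 4048).
(18 + 32) mod 44 = 6.

6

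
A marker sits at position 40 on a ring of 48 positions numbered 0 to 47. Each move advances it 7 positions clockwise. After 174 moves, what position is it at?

10

174·7 = 1218.
1218 = 25·48 + 18, so 1218 mod 48 = 18.
(40 + 18) mod 48 = 10.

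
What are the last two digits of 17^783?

Square-and-reduce mod 100: 17^1≡17, 17^2≡89, 17^4≡21, 17^8≡41, 17^16≡81, 17^32≡61, 17^64≡21, 17^128≡41, 17^256≡81, 17^512≡61.
Since 783 = 1 + 2 + 4 + 8 + 256 + 512 in binary, 17^783 ≡ 17·89·21·41·81·61 ≡ 13 (mod 100).

13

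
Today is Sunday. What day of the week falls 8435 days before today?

8435 − 1205·7 = 0, so 8435 ≡ 0 (mod 7).
Sunday − 0 days → Sunday.

Sunday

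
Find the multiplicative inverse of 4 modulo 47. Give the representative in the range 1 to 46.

4·12 = 48 = 1·47 + 1, so 4⁻¹ ≡ 12 (mod 47).

12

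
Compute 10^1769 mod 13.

4

By repeated squaring mod 13: 10^1≡10, 10^2≡9, 10^4≡3, 10^8≡9, 10^16≡3, 10^32≡9, 10^64≡3, 10^128≡9, 10^256≡3, 10^512≡9, 10^1024≡3.
Since 1769 = 1 + 8 + 32 + 64 + 128 + 512 + 1024 in binary, 10^1769 ≡ 10·9·9·3·9·9·3 ≡ 4 (mod 13).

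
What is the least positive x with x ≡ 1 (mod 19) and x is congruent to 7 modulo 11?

x ≡ 7 (mod 11) gives x ∈ {7, 18, 29, 40, 51, 62, 73, 84, …}.
The first of these with x mod 19 = 1 is 172.

172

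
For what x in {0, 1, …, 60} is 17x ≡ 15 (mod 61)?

17⁻¹ ≡ 18 (mod 61) because 17·18 = 306 = 5·61 + 1.
So x ≡ 18·15 = 270 ≡ 26 (mod 61).
Check: 17·26 = 442 = 7·61 + 15.

26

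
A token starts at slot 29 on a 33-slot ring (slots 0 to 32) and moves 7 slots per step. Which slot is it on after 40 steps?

12

40·7 = 280.
280 = 8·33 + 16, so 280 mod 33 = 16.
(29 + 16) mod 33 = 12.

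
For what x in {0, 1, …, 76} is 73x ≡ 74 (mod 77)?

The inverse of 73 mod 77 is 19 (since 73·19 = 1387 ≡ 1).
Multiplying both sides by 19: x ≡ 19·74 = 1406 ≡ 20 (mod 77).

20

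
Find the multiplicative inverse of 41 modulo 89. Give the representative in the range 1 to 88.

76

89 = 2·41 + 7
41 = 5·7 + 6
7 = 1·6 + 1
6 = 6·1 + 0
Back-substituting gives 41·76 ≡ 1 (mod 89).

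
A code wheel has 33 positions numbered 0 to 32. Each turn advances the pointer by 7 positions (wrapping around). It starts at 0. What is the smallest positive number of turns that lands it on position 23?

8

The inverse of 7 mod 33 is 19 (since 7·19 = 133 ≡ 1).
So x ≡ 19·23 = 437 ≡ 8 (mod 33).
Check: 7·8 = 56 = 1·33 + 23.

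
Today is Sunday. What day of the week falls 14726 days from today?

Friday

14726 = 2103·7 + 5, so 14726 mod 7 = 5.
Sunday + 5 days → Friday.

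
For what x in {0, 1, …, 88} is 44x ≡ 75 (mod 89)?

The inverse of 44 mod 89 is 87 (since 44·87 = 3828 ≡ 1).
Multiplying both sides by 87: x ≡ 87·75 = 6525 ≡ 28 (mod 89).
Check: 44·28 = 1232 = 13·89 + 75.

28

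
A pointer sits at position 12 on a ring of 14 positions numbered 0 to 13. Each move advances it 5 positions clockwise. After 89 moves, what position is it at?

89·5 = 445.
Dividing 445 by 14 gives quotient 31 and remainder 11.
(12 + 11) mod 14 = 9.

9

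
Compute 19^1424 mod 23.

12

Successive squares of 19 mod 23: 19^1≡19, 19^2≡16, 19^4≡3, 19^8≡9, 19^16≡12, 19^32≡6, 19^64≡13, 19^128≡8, 19^256≡18, 19^512≡2, 19^1024≡4.
1424 = 16 + 128 + 256 + 1024, so 19^1424 ≡ 12·8·18·4 ≡ 12 (mod 23).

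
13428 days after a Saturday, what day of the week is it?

13428 = 1918·7 + 2, so 13428 mod 7 = 2.
Saturday + 2 days → Monday.

Monday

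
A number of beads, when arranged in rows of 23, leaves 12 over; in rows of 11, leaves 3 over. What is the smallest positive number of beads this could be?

x ≡ 3 (mod 11) gives x ∈ {3, 14, 25, 36, 47, 58}.
The first of these with x mod 23 = 12 is 58.

58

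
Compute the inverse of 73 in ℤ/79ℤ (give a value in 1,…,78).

13

79 = 1·73 + 6
73 = 12·6 + 1
6 = 6·1 + 0
Back-substituting gives 73·13 ≡ 1 (mod 79).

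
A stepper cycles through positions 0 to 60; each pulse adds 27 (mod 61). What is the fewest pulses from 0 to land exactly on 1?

61 = 2·27 + 7
27 = 3·7 + 6
7 = 1·6 + 1
6 = 6·1 + 0
Back-substituting gives 27·52 ≡ 1 (mod 61).

52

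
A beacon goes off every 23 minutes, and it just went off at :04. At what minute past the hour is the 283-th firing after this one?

283·23 = 6509.
6509 = 108·60 + 29, so 6509 mod 60 = 29.
(4 + 29) mod 60 = 33.

33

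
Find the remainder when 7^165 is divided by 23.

22

Successive squares of 7 mod 23: 7^1≡7, 7^2≡3, 7^4≡9, 7^8≡12, 7^16≡6, 7^32≡13, 7^64≡8, 7^128≡18.
Since 165 = 1 + 4 + 32 + 128 in binary, 7^165 ≡ 7·9·13·18 ≡ 22 (mod 23).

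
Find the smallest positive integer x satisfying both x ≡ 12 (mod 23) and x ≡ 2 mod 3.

Since 3·8 ≡ 1 (mod 23), take x = 2 + 3·((12−2)·8 mod 23) = 2 + 3·11 = 35.
Check: 35 mod 23 = 12, 35 mod 3 = 2.

35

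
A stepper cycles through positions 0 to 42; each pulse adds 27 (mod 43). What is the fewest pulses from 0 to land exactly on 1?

8

27·8 = 216 = 5·43 + 1, so 27⁻¹ ≡ 8 (mod 43).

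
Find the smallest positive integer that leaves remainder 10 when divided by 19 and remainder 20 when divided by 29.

542

Since 29·2 ≡ 1 (mod 19), take x = 20 + 29·((10−20)·2 mod 19) = 20 + 29·18 = 542.
Check: 542 mod 19 = 10, 542 mod 29 = 20.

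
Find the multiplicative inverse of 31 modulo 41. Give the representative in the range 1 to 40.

31·4 = 124 = 3·41 + 1, so 31⁻¹ ≡ 4 (mod 41).

4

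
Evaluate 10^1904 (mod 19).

16

Square-and-reduce mod 19: 10^1≡10, 10^2≡5, 10^4≡6, 10^8≡17, 10^16≡4, 10^32≡16, 10^64≡9, 10^128≡5, 10^256≡6, 10^512≡17, 10^1024≡4.
1904 = 16 + 32 + 64 + 256 + 512 + 1024, so 10^1904 ≡ 4·16·9·6·17·4 ≡ 16 (mod 19).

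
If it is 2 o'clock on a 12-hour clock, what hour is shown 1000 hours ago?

10

1000 − 83·12 = 4, so 1000 ≡ 4 (mod 12).
2 − 4 → 10 on a 12-hour dial.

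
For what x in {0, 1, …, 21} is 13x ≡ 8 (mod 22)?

4

13⁻¹ ≡ 17 (mod 22) because 13·17 = 221 = 10·22 + 1.
So x ≡ 17·8 = 136 ≡ 4 (mod 22).
Check: 13·4 = 52 = 2·22 + 8.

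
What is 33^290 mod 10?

9

Last digits of 3^n: 3, 9, 7, 1 (period 4).
290 mod 4 = 2, so the last digit matches 3^2 = 9.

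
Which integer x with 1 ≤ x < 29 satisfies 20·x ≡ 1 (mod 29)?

29 = 1·20 + 9
20 = 2·9 + 2
9 = 4·2 + 1
2 = 2·1 + 0
Back-substituting gives 20·16 ≡ 1 (mod 29).

16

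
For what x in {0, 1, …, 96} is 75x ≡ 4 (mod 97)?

The inverse of 75 mod 97 is 22 (since 75·22 = 1650 ≡ 1).
So x ≡ 22·4 = 88 ≡ 88 (mod 97).

88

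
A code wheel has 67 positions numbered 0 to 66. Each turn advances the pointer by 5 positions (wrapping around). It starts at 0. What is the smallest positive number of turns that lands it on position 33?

5⁻¹ ≡ 27 (mod 67) because 5·27 = 135 = 2·67 + 1.
Multiplying both sides by 27: x ≡ 27·33 = 891 ≡ 20 (mod 67).

20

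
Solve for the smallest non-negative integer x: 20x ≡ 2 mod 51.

20⁻¹ ≡ 23 (mod 51) because 20·23 = 460 = 9·51 + 1.
So x ≡ 23·2 = 46 ≡ 46 (mod 51).
Check: 20·46 = 920 = 18·51 + 2.

46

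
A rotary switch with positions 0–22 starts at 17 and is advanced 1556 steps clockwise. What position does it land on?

1556 = 67·23 + 15, so 1556 mod 23 = 15.
(17 + 15) mod 23 = 9.

9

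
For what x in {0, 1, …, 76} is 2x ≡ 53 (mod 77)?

The inverse of 2 mod 77 is 39 (since 2·39 = 78 ≡ 1).
Multiplying both sides by 39: x ≡ 39·53 = 2067 ≡ 65 (mod 77).

65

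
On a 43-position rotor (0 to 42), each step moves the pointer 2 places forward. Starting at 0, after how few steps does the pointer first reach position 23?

33

The inverse of 2 mod 43 is 22 (since 2·22 = 44 ≡ 1).
So x ≡ 22·23 = 506 ≡ 33 (mod 43).
Check: 2·33 = 66 = 1·43 + 23.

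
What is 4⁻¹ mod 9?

7

9 = 2·4 + 1
4 = 4·1 + 0
Back-substituting gives 4·7 ≡ 1 (mod 9).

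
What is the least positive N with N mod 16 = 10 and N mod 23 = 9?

x ≡ 10 (mod 16) gives x ∈ {10, 26, 42, 58, 74, 90, 106, 122, …}.
The first of these with x mod 23 = 9 is 170.

170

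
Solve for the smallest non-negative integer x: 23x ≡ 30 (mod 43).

20

23⁻¹ ≡ 15 (mod 43) because 23·15 = 345 = 8·43 + 1.
Multiplying both sides by 15: x ≡ 15·30 = 450 ≡ 20 (mod 43).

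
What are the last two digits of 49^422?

01

By repeated squaring mod 100: 49^1≡49, 49^2≡1, 49^4≡1, 49^8≡1, 49^16≡1, 49^32≡1, 49^64≡1, 49^128≡1, 49^256≡1.
422 = 2 + 4 + 32 + 128 + 256, so 49^422 ≡ 1·1·1·1·1 ≡ 1 (mod 100).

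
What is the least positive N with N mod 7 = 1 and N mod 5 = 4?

x ≡ 4 (mod 5) gives x ∈ {4, 9, 14, 19, 24, 29}.
The first of these with x mod 7 = 1 is 29.

29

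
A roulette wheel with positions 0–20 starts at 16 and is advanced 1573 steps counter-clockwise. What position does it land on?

1573 = 74·21 + 19, so 1573 mod 21 = 19.
(16 − 19) mod 21 = 18.

18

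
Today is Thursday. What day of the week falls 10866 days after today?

Dividing 10866 by 7 gives quotient 1552 and remainder 2.
Thursday + 2 days → Saturday.

Saturday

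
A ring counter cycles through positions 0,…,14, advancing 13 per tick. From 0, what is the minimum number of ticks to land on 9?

13⁻¹ ≡ 7 (mod 15) because 13·7 = 91 = 6·15 + 1.
Multiplying both sides by 7: x ≡ 7·9 = 63 ≡ 3 (mod 15).
Check: 13·3 = 39 = 2·15 + 9.

3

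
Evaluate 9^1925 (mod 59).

15

Successive squares of 9 mod 59: 9^1≡9, 9^2≡22, 9^4≡12, 9^8≡26, 9^16≡27, 9^32≡21, 9^64≡28, 9^128≡17, 9^256≡53, 9^512≡36, 9^1024≡57.
1925 = 1 + 4 + 128 + 256 + 512 + 1024, so 9^1925 ≡ 9·12·17·53·36·57 ≡ 15 (mod 59).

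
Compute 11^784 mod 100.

41

Square-and-reduce mod 100: 11^1≡11, 11^2≡21, 11^4≡41, 11^8≡81, 11^16≡61, 11^32≡21, 11^64≡41, 11^128≡81, 11^256≡61, 11^512≡21.
784 = 16 + 256 + 512, so 11^784 ≡ 61·61·21 ≡ 41 (mod 100).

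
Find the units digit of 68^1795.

2

Last digits of 8^n: 8, 4, 2, 6 (period 4).
1795 leaves remainder 3 on division by 4, so 68^1795 ends in 2.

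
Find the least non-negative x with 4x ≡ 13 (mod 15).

7

The inverse of 4 mod 15 is 4 (since 4·4 = 16 ≡ 1).
Multiplying both sides by 4: x ≡ 4·13 = 52 ≡ 7 (mod 15).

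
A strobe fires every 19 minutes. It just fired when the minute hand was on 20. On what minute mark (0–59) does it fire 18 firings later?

18·19 = 342.
342 mod 60 = 42 (since 5·60 = 300).
(20 + 42) mod 60 = 2.

2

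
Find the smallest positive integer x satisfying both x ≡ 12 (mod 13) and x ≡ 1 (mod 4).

x ≡ 1 (mod 4) gives x ∈ {1, 5, 9, 13, 17, 21, 25}.
The first of these with x mod 13 = 12 is 25.

25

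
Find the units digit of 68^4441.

Powers of 8 mod 10 repeat with period 4: 8, 4, 2, 6.
4441 mod 4 = 1, so the last digit matches 8^1 = 8.

8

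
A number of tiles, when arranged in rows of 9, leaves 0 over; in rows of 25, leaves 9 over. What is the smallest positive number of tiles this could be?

x ≡ 0 (mod 9) gives x ∈ {0, 9}.
The first of these with x mod 25 = 9 is 9.

9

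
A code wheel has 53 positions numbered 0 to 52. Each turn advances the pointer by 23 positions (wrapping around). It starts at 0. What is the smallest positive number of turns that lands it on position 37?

23⁻¹ ≡ 30 (mod 53) because 23·30 = 690 = 13·53 + 1.
Multiplying both sides by 30: x ≡ 30·37 = 1110 ≡ 50 (mod 53).
Check: 23·50 = 1150 = 21·53 + 37.

50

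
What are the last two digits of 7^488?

01

Square-and-reduce mod 100: 7^1≡7, 7^2≡49, 7^4≡1, 7^8≡1, 7^16≡1, 7^32≡1, 7^64≡1, 7^128≡1, 7^256≡1.
488 = 8 + 32 + 64 + 128 + 256, so 7^488 ≡ 1·1·1·1·1 ≡ 1 (mod 100).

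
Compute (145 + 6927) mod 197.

177

6927 = 35·197 + 32, so 6927 mod 197 = 32.
(145 + 32) mod 197 = 177.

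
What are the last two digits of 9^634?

61

By repeated squaring mod 100: 9^1≡9, 9^2≡81, 9^4≡61, 9^8≡21, 9^16≡41, 9^32≡81, 9^64≡61, 9^128≡21, 9^256≡41, 9^512≡81.
634 = 2 + 8 + 16 + 32 + 64 + 512, so 9^634 ≡ 81·21·41·81·61·81 ≡ 61 (mod 100).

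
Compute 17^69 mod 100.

97

By repeated squaring mod 100: 17^1≡17, 17^2≡89, 17^4≡21, 17^8≡41, 17^16≡81, 17^32≡61, 17^64≡21.
Since 69 = 1 + 4 + 64 in binary, 17^69 ≡ 17·21·21 ≡ 97 (mod 100).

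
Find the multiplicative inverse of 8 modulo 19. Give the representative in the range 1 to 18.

19 = 2·8 + 3
8 = 2·3 + 2
3 = 1·2 + 1
2 = 2·1 + 0
Back-substituting gives 8·12 ≡ 1 (mod 19).

12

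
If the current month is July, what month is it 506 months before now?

506 − 42·12 = 2, so 506 ≡ 2 (mod 12).
July − 2 months → May.

May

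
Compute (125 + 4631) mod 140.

Dividing 4631 by 140 gives quotient 33 and remainder 11.
(125 + 11) mod 140 = 136.

136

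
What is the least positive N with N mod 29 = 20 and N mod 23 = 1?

484

Since 23·24 ≡ 1 (mod 29), take x = 1 + 23·((20−1)·24 mod 29) = 1 + 23·21 = 484.
Check: 484 mod 29 = 20, 484 mod 23 = 1.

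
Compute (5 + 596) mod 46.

Dividing 596 by 46 gives quotient 12 and remainder 44.
(5 + 44) mod 46 = 3.

3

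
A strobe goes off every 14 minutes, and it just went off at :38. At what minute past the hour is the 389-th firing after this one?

24

389·14 = 5446.
5446 = 90·60 + 46, so 5446 mod 60 = 46.
(38 + 46) mod 60 = 24.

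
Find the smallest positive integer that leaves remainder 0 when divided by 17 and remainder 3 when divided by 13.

x ≡ 3 (mod 13) gives x ∈ {3, 16, 29, 42, 55, 68}.
The first of these with x mod 17 = 0 is 68.

68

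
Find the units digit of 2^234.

4

Last digits of 2^n: 2, 4, 8, 6 (period 4).
234 mod 4 = 2, so the last digit matches 2^2 = 4.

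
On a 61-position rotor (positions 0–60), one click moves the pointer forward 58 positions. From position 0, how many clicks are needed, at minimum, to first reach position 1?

20

61 = 1·58 + 3
58 = 19·3 + 1
3 = 3·1 + 0
Back-substituting gives 58·20 ≡ 1 (mod 61).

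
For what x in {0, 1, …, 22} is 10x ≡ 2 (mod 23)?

14

10⁻¹ ≡ 7 (mod 23) because 10·7 = 70 = 3·23 + 1.
Multiplying both sides by 7: x ≡ 7·2 = 14 ≡ 14 (mod 23).
Check: 10·14 = 140 = 6·23 + 2.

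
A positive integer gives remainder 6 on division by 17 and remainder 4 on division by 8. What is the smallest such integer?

x ≡ 4 (mod 8) gives x ∈ {4, 12, 20, 28, 36, 44, 52, 60, …}.
The first of these with x mod 17 = 6 is 108.

108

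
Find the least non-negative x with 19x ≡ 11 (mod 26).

19⁻¹ ≡ 11 (mod 26) because 19·11 = 209 = 8·26 + 1.
So x ≡ 11·11 = 121 ≡ 17 (mod 26).

17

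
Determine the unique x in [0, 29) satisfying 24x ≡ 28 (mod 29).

The inverse of 24 mod 29 is 23 (since 24·23 = 552 ≡ 1).
So x ≡ 23·28 = 644 ≡ 6 (mod 29).
Check: 24·6 = 144 = 4·29 + 28.

6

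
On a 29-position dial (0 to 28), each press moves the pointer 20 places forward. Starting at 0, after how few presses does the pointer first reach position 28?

13

The inverse of 20 mod 29 is 16 (since 20·16 = 320 ≡ 1).
So x ≡ 16·28 = 448 ≡ 13 (mod 29).
Check: 20·13 = 260 = 8·29 + 28.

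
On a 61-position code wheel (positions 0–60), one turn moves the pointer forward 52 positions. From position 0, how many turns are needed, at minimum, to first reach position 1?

52·27 = 1404 = 23·61 + 1, so 52⁻¹ ≡ 27 (mod 61).

27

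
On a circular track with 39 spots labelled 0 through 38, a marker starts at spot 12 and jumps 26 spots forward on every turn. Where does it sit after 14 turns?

14·26 = 364.
364 mod 39 = 13 (since 9·39 = 351).
(12 + 13) mod 39 = 25.

25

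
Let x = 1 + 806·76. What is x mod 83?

3

806·76 = 61256.
61256 mod 83 = 2 (since 738·83 = 61254).
(1 + 2) mod 83 = 3.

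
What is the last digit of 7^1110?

Last digits of 7^n: 7, 9, 3, 1 (period 4).
1110 mod 4 = 2, so the last digit matches 7^2 = 9.

9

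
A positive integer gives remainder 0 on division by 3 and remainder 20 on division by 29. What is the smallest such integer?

78

x ≡ 0 (mod 3) gives x ∈ {0, 3, 6, 9, 12, 15, 18, 21, …}.
The first of these with x mod 29 = 20 is 78.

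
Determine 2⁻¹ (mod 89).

45

2·45 = 90 = 1·89 + 1, so 2⁻¹ ≡ 45 (mod 89).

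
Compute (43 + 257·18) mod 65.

54

257·18 = 4626.
4626 − 71·65 = 11, so 4626 ≡ 11 (mod 65).
(43 + 11) mod 65 = 54.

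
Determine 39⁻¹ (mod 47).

41

39·41 = 1599 = 34·47 + 1, so 39⁻¹ ≡ 41 (mod 47).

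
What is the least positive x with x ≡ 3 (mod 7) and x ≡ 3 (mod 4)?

3

x ≡ 3 (mod 4) gives x ∈ {3}.
The first of these with x mod 7 = 3 is 3.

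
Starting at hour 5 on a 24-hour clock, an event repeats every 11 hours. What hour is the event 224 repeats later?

21

224·11 = 2464.
2464 mod 24 = 16 (since 102·24 = 2448).
(5 + 16) mod 24 = 21.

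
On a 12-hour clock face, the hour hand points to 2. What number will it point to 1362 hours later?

Dividing 1362 by 12 gives quotient 113 and remainder 6.
2 + 6 → 8 on a 12-hour dial.

8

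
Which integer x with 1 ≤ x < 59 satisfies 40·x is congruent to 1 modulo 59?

31

40·31 = 1240 = 21·59 + 1, so 40⁻¹ ≡ 31 (mod 59).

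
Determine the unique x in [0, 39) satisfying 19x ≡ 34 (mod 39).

10

19⁻¹ ≡ 37 (mod 39) because 19·37 = 703 = 18·39 + 1.
Multiplying both sides by 37: x ≡ 37·34 = 1258 ≡ 10 (mod 39).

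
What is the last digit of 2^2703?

The units digit of 2^n cycles with period 4: 2, 4, 8, 6, …
2703 leaves remainder 3 on division by 4, so 2^2703 ends in 8.

8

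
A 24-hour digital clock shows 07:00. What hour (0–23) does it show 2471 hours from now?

2471 − 102·24 = 23, so 2471 ≡ 23 (mod 24).
(7 + 23) mod 24 = 6.

6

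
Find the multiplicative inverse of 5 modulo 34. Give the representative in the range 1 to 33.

5·7 = 35 = 1·34 + 1, so 5⁻¹ ≡ 7 (mod 34).

7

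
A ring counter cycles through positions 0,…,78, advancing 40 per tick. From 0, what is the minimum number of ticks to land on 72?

40⁻¹ ≡ 2 (mod 79) because 40·2 = 80 = 1·79 + 1.
Multiplying both sides by 2: x ≡ 2·72 = 144 ≡ 65 (mod 79).
Check: 40·65 = 2600 = 32·79 + 72.

65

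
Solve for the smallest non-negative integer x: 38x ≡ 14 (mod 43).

The inverse of 38 mod 43 is 17 (since 38·17 = 646 ≡ 1).
Multiplying both sides by 17: x ≡ 17·14 = 238 ≡ 23 (mod 43).

23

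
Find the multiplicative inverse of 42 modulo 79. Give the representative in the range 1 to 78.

79 = 1·42 + 37
42 = 1·37 + 5
37 = 7·5 + 2
5 = 2·2 + 1
2 = 2·1 + 0
Back-substituting gives 42·32 ≡ 1 (mod 79).

32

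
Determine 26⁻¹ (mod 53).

53 = 2·26 + 1
26 = 26·1 + 0
Back-substituting gives 26·51 ≡ 1 (mod 53).

51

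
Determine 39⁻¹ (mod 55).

55 = 1·39 + 16
39 = 2·16 + 7
16 = 2·7 + 2
7 = 3·2 + 1
2 = 2·1 + 0
Back-substituting gives 39·24 ≡ 1 (mod 55).

24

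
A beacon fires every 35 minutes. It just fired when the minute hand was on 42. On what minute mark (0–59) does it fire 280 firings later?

280·35 = 9800.
9800 − 163·60 = 20, so 9800 ≡ 20 (mod 60).
(42 + 20) mod 60 = 2.

2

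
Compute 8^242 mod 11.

By repeated squaring mod 11: 8^1≡8, 8^2≡9, 8^4≡4, 8^8≡5, 8^16≡3, 8^32≡9, 8^64≡4, 8^128≡5.
242 = 2 + 16 + 32 + 64 + 128, so 8^242 ≡ 9·3·9·4·5 ≡ 9 (mod 11).

9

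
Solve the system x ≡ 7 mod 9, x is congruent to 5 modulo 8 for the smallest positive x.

61

Since 8·8 ≡ 1 (mod 9), take x = 5 + 8·((7−5)·8 mod 9) = 5 + 8·7 = 61.
Check: 61 mod 9 = 7, 61 mod 8 = 5.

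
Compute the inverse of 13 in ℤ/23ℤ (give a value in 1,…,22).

16

23 = 1·13 + 10
13 = 1·10 + 3
10 = 3·3 + 1
3 = 3·1 + 0
Back-substituting gives 13·16 ≡ 1 (mod 23).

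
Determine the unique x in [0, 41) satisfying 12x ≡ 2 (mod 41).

The inverse of 12 mod 41 is 24 (since 12·24 = 288 ≡ 1).
Multiplying both sides by 24: x ≡ 24·2 = 48 ≡ 7 (mod 41).

7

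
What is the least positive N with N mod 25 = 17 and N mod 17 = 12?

267

x ≡ 12 (mod 17) gives x ∈ {12, 29, 46, 63, 80, 97, 114, 131, …}.
The first of these with x mod 25 = 17 is 267.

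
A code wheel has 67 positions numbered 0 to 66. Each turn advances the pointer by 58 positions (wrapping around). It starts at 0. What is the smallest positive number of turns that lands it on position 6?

The inverse of 58 mod 67 is 52 (since 58·52 = 3016 ≡ 1).
Multiplying both sides by 52: x ≡ 52·6 = 312 ≡ 44 (mod 67).

44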